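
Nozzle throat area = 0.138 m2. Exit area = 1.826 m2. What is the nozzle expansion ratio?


AR = 1.826 / 0.138 = 13.2

13.2


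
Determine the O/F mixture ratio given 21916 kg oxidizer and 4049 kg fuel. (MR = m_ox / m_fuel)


MR = 21916 / 4049 = 5.41

5.41


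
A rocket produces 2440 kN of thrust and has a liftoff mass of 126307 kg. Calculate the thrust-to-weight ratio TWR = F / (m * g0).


TWR = 2440000 / (126307 * 9.81) = 1.97

1.97


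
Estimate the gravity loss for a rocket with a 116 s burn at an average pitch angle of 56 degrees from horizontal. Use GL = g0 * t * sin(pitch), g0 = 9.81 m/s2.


GL = 9.81 * 116 * sin(56 deg) = 943 m/s

943 m/s


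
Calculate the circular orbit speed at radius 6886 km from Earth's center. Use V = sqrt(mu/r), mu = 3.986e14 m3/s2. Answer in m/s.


V = sqrt(3.986e14 / 6886000) = 7608 m/s

7608 m/s


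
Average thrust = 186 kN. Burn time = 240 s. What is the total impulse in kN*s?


It = 186 * 240 = 44640 kN*s

44640 kN*s


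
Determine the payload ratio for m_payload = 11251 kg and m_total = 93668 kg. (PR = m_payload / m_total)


PR = 11251 / 93668 = 0.1201

0.1201


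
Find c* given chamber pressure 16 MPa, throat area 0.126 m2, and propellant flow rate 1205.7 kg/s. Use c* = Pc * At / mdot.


c* = 16e6 * 0.126 / 1205.7 = 1672 m/s

1672 m/s


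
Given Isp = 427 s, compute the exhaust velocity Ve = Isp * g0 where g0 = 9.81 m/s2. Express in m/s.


Ve = Isp * g0 = 427 * 9.81 = 4188.9 m/s

4188.9 m/s


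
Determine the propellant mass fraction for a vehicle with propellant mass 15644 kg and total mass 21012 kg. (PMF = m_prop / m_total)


PMF = 15644 / 21012 = 0.745

0.745


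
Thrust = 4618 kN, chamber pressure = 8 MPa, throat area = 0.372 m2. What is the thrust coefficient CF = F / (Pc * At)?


CF = 4618000 / (8e6 * 0.372) = 1.55

1.55


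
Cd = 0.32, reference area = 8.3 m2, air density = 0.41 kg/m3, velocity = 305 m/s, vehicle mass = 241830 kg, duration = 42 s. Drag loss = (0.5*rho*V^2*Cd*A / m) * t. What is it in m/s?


D = 0.5 * 0.41 * 305^2 * 0.32 * 8.3 = 50650.25 N
a = 50650.25 / 241830 = 0.2094 m/s2
dV = 0.2094 * 42 = 8.8 m/s

8.8 m/s


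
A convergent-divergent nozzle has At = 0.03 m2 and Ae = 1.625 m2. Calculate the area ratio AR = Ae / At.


AR = 1.625 / 0.03 = 54.2

54.2


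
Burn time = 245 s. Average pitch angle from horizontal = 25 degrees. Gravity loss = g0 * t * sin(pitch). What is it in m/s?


GL = 9.81 * 245 * sin(25 deg) = 1016 m/s

1016 m/s


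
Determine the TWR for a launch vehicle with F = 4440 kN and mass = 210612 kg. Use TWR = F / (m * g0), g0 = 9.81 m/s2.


TWR = 4440000 / (210612 * 9.81) = 2.15

2.15


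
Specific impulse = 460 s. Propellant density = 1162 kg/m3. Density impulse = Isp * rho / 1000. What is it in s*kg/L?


rho*Isp = 460 * 1162 / 1000 = 535 s*kg/L

535 s*kg/L


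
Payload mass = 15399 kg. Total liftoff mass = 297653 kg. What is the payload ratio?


PR = 15399 / 297653 = 0.0517

0.0517


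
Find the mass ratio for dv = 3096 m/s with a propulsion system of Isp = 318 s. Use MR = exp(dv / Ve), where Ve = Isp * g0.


Ve = 318 * 9.81 = 3119.58 m/s
MR = exp(3096 / 3119.58) = 2.698

2.698


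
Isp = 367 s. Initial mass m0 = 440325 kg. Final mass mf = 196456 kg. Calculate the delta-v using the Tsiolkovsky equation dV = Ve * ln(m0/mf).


Ve = 367 * 9.81 = 3600.27 m/s
dV = 3600.27 * ln(440325/196456) = 2906 m/s

2906 m/s


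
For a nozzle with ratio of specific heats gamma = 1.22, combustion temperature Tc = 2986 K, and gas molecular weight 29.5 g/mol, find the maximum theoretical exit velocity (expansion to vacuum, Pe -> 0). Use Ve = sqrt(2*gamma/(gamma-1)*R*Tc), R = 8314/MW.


R = 8314 / 29.5 = 281.83 J/(kg.K)
Ve = sqrt(2 * 1.22 / (1.22 - 1) * 281.83 * 2986) = 3055 m/s

3055 m/s


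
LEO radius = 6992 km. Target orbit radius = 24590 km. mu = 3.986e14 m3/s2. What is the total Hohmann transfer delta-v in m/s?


V1 = sqrt(mu/r1) = 7550.36 m/s
dV1 = V1*(sqrt(2*r2/(r1+r2)) - 1) = 1871.62 m/s
V2 = sqrt(mu/r2) = 4026.14 m/s
dV2 = V2*(1 - sqrt(2*r1/(r1+r2))) = 1347.07 m/s
Total dV = 3219 m/s

3219 m/s


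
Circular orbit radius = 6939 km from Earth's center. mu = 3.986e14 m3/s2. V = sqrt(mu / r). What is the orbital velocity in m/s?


V = sqrt(3.986e14 / 6939000) = 7579 m/s

7579 m/s


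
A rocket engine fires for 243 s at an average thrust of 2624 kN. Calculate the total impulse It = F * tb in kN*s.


It = 2624 * 243 = 637632 kN*s

637632 kN*s


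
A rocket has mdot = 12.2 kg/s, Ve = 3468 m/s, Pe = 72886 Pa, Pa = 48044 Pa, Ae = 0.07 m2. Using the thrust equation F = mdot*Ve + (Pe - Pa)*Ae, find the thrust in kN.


F = 12.2 * 3468 + (72886 - 48044) * 0.07 = 44049.0 N = 44.0 kN

44.0 kN


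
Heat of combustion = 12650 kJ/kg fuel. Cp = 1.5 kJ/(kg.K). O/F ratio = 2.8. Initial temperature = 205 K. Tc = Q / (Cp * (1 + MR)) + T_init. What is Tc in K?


Tc = 12650 / (1.5 * (1 + 2.8)) + 205 = 2424 K

2424 K


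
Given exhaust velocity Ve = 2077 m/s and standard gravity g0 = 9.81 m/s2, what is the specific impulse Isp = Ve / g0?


Isp = Ve / g0 = 2077 / 9.81 = 211.7 s

211.7 s


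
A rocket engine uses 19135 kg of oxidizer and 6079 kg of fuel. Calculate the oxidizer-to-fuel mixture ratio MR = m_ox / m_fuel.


MR = 19135 / 6079 = 3.15

3.15


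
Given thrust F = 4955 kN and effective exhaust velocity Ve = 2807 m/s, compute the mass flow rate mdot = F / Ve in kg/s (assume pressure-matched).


mdot = F / Ve = 4955000 / 2807 = 1765.2 kg/s

1765.2 kg/s


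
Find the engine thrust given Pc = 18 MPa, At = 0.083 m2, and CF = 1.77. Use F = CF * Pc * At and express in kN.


F = 1.77 * 18e6 * 0.083 = 2.6444e+06 N = 2644.4 kN

2644.4 kN


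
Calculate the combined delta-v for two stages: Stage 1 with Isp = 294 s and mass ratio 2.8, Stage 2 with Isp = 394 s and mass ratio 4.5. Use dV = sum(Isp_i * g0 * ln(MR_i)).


dV1 = 294 * 9.81 * ln(2.8) = 2969.6 m/s
dV2 = 394 * 9.81 * ln(4.5) = 5813.5 m/s
Total dV = 2969.6 + 5813.5 = 8783.1 m/s ~ 8783 m/s

8783 m/s


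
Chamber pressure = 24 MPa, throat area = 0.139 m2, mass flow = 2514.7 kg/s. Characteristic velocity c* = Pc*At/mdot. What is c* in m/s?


c* = 24e6 * 0.139 / 2514.7 = 1327 m/s

1327 m/s


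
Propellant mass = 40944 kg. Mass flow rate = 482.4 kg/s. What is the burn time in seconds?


tb = 40944 / 482.4 = 84.9 s

84.9 s


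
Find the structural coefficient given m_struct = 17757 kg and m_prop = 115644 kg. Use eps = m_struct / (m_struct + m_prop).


eps = 17757 / (17757 + 115644) = 0.1331

0.1331


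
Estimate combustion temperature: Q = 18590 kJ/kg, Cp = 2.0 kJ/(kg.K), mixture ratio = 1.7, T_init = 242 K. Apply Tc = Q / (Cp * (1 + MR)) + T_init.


Tc = 18590 / (2.0 * (1 + 1.7)) + 242 = 3685 K

3685 K


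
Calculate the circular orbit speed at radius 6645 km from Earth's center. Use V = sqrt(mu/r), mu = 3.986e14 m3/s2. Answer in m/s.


V = sqrt(3.986e14 / 6645000) = 7745 m/s

7745 m/s


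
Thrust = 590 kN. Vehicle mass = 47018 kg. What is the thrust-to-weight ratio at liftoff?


TWR = 590000 / (47018 * 9.81) = 1.28

1.28


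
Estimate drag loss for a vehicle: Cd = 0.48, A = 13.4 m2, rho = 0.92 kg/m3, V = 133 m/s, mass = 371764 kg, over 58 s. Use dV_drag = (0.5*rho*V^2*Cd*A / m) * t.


D = 0.5 * 0.92 * 133^2 * 0.48 * 13.4 = 52336.8 N
a = 52336.8 / 371764 = 0.1408 m/s2
dV = 0.1408 * 58 = 8.2 m/s

8.2 m/s


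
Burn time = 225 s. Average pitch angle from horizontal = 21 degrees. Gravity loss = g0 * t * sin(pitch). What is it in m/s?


GL = 9.81 * 225 * sin(21 deg) = 791 m/s

791 m/s


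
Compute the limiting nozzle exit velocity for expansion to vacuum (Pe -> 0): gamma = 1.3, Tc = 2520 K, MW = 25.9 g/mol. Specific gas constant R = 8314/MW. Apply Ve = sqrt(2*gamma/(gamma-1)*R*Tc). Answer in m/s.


R = 8314 / 25.9 = 321.0 J/(kg.K)
Ve = sqrt(2 * 1.3 / (1.3 - 1) * 321.0 * 2520) = 2648 m/s

2648 m/s


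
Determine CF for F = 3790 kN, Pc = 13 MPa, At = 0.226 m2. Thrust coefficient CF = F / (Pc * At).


CF = 3790000 / (13e6 * 0.226) = 1.29

1.29


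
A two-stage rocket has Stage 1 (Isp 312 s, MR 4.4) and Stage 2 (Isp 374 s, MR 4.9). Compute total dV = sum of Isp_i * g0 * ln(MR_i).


dV1 = 312 * 9.81 * ln(4.4) = 4534.8 m/s
dV2 = 374 * 9.81 * ln(4.9) = 5830.8 m/s
Total dV = 4534.8 + 5830.8 = 10365.6 m/s ~ 10366 m/s

10366 m/s


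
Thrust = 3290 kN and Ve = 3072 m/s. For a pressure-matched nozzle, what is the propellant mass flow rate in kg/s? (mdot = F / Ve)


mdot = F / Ve = 3290000 / 3072 = 1071.0 kg/s

1071.0 kg/s


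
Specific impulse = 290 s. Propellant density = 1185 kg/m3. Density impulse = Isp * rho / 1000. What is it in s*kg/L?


rho*Isp = 290 * 1185 / 1000 = 344 s*kg/L

344 s*kg/L


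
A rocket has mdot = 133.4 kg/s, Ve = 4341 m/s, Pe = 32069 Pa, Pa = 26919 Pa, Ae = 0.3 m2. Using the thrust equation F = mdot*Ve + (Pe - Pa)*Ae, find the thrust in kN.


F = 133.4 * 4341 + (32069 - 26919) * 0.3 = 580634.0 N = 580.6 kN

580.6 kN


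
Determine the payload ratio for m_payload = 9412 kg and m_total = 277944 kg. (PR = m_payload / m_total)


PR = 9412 / 277944 = 0.0339

0.0339


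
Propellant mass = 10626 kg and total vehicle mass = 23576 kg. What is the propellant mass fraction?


PMF = 10626 / 23576 = 0.451

0.451


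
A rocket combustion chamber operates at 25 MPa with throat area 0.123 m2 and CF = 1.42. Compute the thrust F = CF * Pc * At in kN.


F = 1.42 * 25e6 * 0.123 = 4.3665e+06 N = 4366.5 kN

4366.5 kN


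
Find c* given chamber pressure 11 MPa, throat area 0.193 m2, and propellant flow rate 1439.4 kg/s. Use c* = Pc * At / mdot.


c* = 11e6 * 0.193 / 1439.4 = 1475 m/s

1475 m/s


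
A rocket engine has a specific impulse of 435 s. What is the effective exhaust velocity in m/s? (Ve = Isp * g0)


Ve = Isp * g0 = 435 * 9.81 = 4267.4 m/s

4267.4 m/s


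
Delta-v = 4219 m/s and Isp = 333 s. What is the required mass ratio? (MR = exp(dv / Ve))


Ve = 333 * 9.81 = 3266.73 m/s
MR = exp(4219 / 3266.73) = 3.638

3.638


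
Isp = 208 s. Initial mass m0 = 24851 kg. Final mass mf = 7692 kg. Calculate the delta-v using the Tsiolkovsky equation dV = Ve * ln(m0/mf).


Ve = 208 * 9.81 = 2040.48 m/s
dV = 2040.48 * ln(24851/7692) = 2393 m/s

2393 m/s


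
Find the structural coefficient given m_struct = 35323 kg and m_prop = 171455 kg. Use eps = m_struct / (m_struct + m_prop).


eps = 35323 / (35323 + 171455) = 0.1708

0.1708


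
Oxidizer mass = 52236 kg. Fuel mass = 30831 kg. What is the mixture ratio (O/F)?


MR = 52236 / 30831 = 1.69

1.69


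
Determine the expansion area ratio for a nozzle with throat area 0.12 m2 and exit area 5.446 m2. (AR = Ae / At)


AR = 5.446 / 0.12 = 45.4

45.4


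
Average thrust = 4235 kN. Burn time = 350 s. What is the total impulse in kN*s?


It = 4235 * 350 = 1482250 kN*s

1482250 kN*s


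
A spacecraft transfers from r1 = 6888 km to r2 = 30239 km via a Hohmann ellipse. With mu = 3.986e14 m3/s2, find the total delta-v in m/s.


V1 = sqrt(mu/r1) = 7607.15 m/s
dV1 = V1*(sqrt(2*r2/(r1+r2)) - 1) = 2101.88 m/s
V2 = sqrt(mu/r2) = 3630.65 m/s
dV2 = V2*(1 - sqrt(2*r1/(r1+r2))) = 1419.08 m/s
Total dV = 3521 m/s

3521 m/s


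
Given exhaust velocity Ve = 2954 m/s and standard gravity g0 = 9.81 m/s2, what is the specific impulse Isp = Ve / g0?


Isp = Ve / g0 = 2954 / 9.81 = 301.1 s

301.1 s


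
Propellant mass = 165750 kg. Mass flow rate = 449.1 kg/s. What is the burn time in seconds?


tb = 165750 / 449.1 = 369.1 s

369.1 s


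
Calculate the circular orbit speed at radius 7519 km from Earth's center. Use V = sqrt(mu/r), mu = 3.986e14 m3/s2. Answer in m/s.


V = sqrt(3.986e14 / 7519000) = 7281 m/s

7281 m/s


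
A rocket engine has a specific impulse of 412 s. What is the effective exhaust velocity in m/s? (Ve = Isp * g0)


Ve = Isp * g0 = 412 * 9.81 = 4041.7 m/s

4041.7 m/s


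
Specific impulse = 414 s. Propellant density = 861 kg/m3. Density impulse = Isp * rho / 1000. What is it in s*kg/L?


rho*Isp = 414 * 861 / 1000 = 356 s*kg/L

356 s*kg/L


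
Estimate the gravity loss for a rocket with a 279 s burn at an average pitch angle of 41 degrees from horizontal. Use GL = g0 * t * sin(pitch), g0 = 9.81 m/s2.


GL = 9.81 * 279 * sin(41 deg) = 1796 m/s

1796 m/s


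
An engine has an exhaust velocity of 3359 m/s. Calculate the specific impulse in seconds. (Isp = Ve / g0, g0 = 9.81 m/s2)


Isp = Ve / g0 = 3359 / 9.81 = 342.4 s

342.4 s


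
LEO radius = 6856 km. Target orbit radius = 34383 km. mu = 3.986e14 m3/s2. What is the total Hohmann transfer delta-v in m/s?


V1 = sqrt(mu/r1) = 7624.88 m/s
dV1 = V1*(sqrt(2*r2/(r1+r2)) - 1) = 2221.26 m/s
V2 = sqrt(mu/r2) = 3404.84 m/s
dV2 = V2*(1 - sqrt(2*r1/(r1+r2))) = 1441.51 m/s
Total dV = 3663 m/s

3663 m/s


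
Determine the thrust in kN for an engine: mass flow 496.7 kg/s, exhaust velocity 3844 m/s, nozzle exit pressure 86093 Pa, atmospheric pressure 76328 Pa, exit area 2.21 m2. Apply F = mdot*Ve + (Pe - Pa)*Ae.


F = 496.7 * 3844 + (86093 - 76328) * 2.21 = 1.9309e+06 N = 1930.9 kN

1930.9 kN


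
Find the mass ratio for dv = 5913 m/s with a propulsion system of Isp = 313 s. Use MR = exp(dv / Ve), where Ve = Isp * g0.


Ve = 313 * 9.81 = 3070.53 m/s
MR = exp(5913 / 3070.53) = 6.86

6.86


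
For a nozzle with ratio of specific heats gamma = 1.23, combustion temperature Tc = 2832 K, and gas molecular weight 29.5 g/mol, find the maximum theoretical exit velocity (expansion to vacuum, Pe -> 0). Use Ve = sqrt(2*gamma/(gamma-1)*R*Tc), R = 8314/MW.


R = 8314 / 29.5 = 281.83 J/(kg.K)
Ve = sqrt(2 * 1.23 / (1.23 - 1) * 281.83 * 2832) = 2922 m/s

2922 m/s


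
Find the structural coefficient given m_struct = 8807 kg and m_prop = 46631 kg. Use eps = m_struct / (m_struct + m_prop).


eps = 8807 / (8807 + 46631) = 0.1589

0.1589


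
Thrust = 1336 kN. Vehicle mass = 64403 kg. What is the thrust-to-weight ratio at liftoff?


TWR = 1336000 / (64403 * 9.81) = 2.11

2.11


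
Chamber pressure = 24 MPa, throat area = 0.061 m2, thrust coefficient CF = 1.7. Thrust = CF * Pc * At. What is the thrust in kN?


F = 1.7 * 24e6 * 0.061 = 2.4888e+06 N = 2488.8 kN

2488.8 kN


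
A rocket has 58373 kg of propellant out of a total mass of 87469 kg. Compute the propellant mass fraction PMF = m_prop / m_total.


PMF = 58373 / 87469 = 0.667

0.667


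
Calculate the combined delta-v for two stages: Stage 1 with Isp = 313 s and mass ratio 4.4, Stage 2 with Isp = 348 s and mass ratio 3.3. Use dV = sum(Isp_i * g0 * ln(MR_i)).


dV1 = 313 * 9.81 * ln(4.4) = 4549.3 m/s
dV2 = 348 * 9.81 * ln(3.3) = 4075.9 m/s
Total dV = 4549.3 + 4075.9 = 8625.2 m/s ~ 8625 m/s

8625 m/s


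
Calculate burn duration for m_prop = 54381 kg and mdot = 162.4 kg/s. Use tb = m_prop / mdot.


tb = 54381 / 162.4 = 334.9 s

334.9 s


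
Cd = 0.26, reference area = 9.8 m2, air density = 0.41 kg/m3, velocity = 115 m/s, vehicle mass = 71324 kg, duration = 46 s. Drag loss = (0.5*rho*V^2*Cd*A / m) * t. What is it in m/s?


D = 0.5 * 0.41 * 115^2 * 0.26 * 9.8 = 6907.95 N
a = 6907.95 / 71324 = 0.0969 m/s2
dV = 0.0969 * 46 = 4.5 m/s

4.5 m/s


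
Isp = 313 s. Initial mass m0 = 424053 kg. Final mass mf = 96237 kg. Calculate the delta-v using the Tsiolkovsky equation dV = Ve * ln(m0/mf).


Ve = 313 * 9.81 = 3070.53 m/s
dV = 3070.53 * ln(424053/96237) = 4554 m/s

4554 m/s


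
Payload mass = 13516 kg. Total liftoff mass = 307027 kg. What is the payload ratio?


PR = 13516 / 307027 = 0.044

0.044


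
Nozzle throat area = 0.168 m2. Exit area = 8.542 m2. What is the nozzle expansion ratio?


AR = 8.542 / 0.168 = 50.8

50.8


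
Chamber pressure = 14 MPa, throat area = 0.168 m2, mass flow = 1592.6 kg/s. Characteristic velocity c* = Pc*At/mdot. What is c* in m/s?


c* = 14e6 * 0.168 / 1592.6 = 1477 m/s

1477 m/s


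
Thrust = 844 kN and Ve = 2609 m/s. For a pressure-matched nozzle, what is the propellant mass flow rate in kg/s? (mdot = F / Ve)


mdot = F / Ve = 844000 / 2609 = 323.5 kg/s

323.5 kg/s


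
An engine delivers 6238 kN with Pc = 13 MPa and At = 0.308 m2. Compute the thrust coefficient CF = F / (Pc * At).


CF = 6238000 / (13e6 * 0.308) = 1.56

1.56


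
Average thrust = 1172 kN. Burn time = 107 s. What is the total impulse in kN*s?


It = 1172 * 107 = 125404 kN*s

125404 kN*s


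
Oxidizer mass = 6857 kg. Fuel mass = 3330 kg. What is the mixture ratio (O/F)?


MR = 6857 / 3330 = 2.06

2.06


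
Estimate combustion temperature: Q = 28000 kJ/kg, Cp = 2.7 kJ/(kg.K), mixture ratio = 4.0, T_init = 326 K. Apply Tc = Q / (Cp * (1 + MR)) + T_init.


Tc = 28000 / (2.7 * (1 + 4.0)) + 326 = 2400 K

2400 K


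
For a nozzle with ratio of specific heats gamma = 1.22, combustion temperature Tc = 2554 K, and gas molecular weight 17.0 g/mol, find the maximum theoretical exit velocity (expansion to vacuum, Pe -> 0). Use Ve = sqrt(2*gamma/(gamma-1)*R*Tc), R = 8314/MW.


R = 8314 / 17.0 = 489.06 J/(kg.K)
Ve = sqrt(2 * 1.22 / (1.22 - 1) * 489.06 * 2554) = 3722 m/s

3722 m/s


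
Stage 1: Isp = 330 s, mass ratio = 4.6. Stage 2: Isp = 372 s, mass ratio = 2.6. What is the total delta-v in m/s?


dV1 = 330 * 9.81 * ln(4.6) = 4940.3 m/s
dV2 = 372 * 9.81 * ln(2.6) = 3487.0 m/s
Total dV = 4940.3 + 3487.0 = 8427.3 m/s ~ 8427 m/s

8427 m/s


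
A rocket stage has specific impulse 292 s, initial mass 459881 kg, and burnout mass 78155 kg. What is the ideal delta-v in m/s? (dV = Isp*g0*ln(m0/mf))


Ve = 292 * 9.81 = 2864.52 m/s
dV = 2864.52 * ln(459881/78155) = 5077 m/s

5077 m/s


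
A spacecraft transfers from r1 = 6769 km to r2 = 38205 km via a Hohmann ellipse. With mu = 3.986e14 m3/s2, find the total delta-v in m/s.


V1 = sqrt(mu/r1) = 7673.73 m/s
dV1 = V1*(sqrt(2*r2/(r1+r2)) - 1) = 2328.59 m/s
V2 = sqrt(mu/r2) = 3230.04 m/s
dV2 = V2*(1 - sqrt(2*r1/(r1+r2))) = 1457.88 m/s
Total dV = 3786 m/s

3786 m/s


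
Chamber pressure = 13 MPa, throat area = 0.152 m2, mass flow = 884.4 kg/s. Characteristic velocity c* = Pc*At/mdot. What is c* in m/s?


c* = 13e6 * 0.152 / 884.4 = 2234 m/s

2234 m/s


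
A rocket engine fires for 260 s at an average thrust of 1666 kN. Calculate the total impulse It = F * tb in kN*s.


It = 1666 * 260 = 433160 kN*s

433160 kN*s


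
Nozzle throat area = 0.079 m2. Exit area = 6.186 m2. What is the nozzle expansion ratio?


AR = 6.186 / 0.079 = 78.3

78.3


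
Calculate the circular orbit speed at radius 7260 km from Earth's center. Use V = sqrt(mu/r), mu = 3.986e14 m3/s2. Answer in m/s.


V = sqrt(3.986e14 / 7260000) = 7410 m/s

7410 m/s


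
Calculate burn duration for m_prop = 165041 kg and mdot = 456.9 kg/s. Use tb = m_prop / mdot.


tb = 165041 / 456.9 = 361.2 s

361.2 s


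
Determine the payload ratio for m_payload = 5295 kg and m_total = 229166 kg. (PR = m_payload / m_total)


PR = 5295 / 229166 = 0.0231

0.0231


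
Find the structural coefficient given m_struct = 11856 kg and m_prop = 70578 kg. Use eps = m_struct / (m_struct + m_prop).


eps = 11856 / (11856 + 70578) = 0.1438

0.1438


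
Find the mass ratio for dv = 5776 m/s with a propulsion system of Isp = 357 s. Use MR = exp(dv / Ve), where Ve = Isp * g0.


Ve = 357 * 9.81 = 3502.17 m/s
MR = exp(5776 / 3502.17) = 5.203

5.203


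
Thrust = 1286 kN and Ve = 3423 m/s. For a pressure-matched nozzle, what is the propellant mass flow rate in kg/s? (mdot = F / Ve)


mdot = F / Ve = 1286000 / 3423 = 375.7 kg/s

375.7 kg/s


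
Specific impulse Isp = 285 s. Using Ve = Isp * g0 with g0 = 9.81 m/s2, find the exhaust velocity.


Ve = Isp * g0 = 285 * 9.81 = 2795.9 m/s

2795.9 m/s


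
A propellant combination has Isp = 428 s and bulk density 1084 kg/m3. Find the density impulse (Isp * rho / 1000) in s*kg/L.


rho*Isp = 428 * 1084 / 1000 = 464 s*kg/L

464 s*kg/L


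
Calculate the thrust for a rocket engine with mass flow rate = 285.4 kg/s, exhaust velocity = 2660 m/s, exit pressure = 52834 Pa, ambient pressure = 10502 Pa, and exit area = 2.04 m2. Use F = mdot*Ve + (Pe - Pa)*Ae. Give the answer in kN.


F = 285.4 * 2660 + (52834 - 10502) * 2.04 = 845521.0 N = 845.5 kN

845.5 kN


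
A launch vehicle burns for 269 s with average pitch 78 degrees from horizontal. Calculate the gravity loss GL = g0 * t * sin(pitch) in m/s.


GL = 9.81 * 269 * sin(78 deg) = 2581 m/s

2581 m/s


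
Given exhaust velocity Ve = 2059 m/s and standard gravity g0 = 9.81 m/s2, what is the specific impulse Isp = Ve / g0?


Isp = Ve / g0 = 2059 / 9.81 = 209.9 s

209.9 s


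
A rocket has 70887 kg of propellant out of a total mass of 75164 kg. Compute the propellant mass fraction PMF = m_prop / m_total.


PMF = 70887 / 75164 = 0.943

0.943


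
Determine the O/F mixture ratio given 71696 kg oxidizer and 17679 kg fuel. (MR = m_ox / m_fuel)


MR = 71696 / 17679 = 4.06

4.06


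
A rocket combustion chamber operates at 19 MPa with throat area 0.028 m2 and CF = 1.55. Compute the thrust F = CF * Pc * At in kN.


F = 1.55 * 19e6 * 0.028 = 824600.0 N = 824.6 kN

824.6 kN


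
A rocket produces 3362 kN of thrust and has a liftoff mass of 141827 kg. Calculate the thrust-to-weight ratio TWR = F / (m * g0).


TWR = 3362000 / (141827 * 9.81) = 2.42

2.42


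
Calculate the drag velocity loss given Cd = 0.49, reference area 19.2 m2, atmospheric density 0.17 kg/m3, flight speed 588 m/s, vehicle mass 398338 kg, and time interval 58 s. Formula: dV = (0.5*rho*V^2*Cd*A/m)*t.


D = 0.5 * 0.17 * 588^2 * 0.49 * 19.2 = 276484.56 N
a = 276484.56 / 398338 = 0.6941 m/s2
dV = 0.6941 * 58 = 40.3 m/s

40.3 m/s


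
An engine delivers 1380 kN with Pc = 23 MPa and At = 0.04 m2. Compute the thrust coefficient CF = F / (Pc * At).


CF = 1380000 / (23e6 * 0.04) = 1.5

1.5


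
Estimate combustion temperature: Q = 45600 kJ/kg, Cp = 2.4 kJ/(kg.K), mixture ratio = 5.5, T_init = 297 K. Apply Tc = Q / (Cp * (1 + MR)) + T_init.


Tc = 45600 / (2.4 * (1 + 5.5)) + 297 = 3220 K

3220 K


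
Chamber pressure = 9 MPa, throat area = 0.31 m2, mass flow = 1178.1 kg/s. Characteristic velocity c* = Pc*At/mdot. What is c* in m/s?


c* = 9e6 * 0.31 / 1178.1 = 2368 m/s

2368 m/s


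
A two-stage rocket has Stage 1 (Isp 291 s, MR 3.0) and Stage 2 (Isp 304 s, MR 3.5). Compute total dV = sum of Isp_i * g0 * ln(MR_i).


dV1 = 291 * 9.81 * ln(3.0) = 3136.2 m/s
dV2 = 304 * 9.81 * ln(3.5) = 3736.0 m/s
Total dV = 3136.2 + 3736.0 = 6872.2 m/s ~ 6872 m/s

6872 m/s


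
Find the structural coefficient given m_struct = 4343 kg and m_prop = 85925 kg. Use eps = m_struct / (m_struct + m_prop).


eps = 4343 / (4343 + 85925) = 0.0481

0.0481


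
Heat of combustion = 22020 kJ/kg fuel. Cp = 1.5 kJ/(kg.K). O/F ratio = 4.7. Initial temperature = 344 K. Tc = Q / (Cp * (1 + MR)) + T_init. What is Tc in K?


Tc = 22020 / (1.5 * (1 + 4.7)) + 344 = 2919 K

2919 K


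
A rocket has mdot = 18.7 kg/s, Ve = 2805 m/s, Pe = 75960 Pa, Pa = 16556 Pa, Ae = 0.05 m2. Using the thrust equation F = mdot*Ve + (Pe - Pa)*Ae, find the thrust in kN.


F = 18.7 * 2805 + (75960 - 16556) * 0.05 = 55424.0 N = 55.4 kN

55.4 kN


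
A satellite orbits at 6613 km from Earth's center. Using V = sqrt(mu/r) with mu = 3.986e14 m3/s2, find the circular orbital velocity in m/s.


V = sqrt(3.986e14 / 6613000) = 7764 m/s

7764 m/s


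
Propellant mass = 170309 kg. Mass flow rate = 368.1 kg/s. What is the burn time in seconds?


tb = 170309 / 368.1 = 462.7 s

462.7 s


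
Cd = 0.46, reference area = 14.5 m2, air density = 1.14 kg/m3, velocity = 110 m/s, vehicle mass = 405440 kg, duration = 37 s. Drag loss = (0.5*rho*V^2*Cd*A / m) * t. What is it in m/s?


D = 0.5 * 1.14 * 110^2 * 0.46 * 14.5 = 46002.99 N
a = 46002.99 / 405440 = 0.1135 m/s2
dV = 0.1135 * 37 = 4.2 m/s

4.2 m/s


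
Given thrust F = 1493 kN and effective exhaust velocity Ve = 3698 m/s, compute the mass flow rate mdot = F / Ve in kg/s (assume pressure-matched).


mdot = F / Ve = 1493000 / 3698 = 403.7 kg/s

403.7 kg/s


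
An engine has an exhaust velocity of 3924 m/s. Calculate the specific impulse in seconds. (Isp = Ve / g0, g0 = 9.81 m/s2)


Isp = Ve / g0 = 3924 / 9.81 = 400.0 s

400.0 s


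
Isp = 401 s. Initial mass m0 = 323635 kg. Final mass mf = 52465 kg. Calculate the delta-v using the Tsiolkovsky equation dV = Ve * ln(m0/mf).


Ve = 401 * 9.81 = 3933.81 m/s
dV = 3933.81 * ln(323635/52465) = 7157 m/s

7157 m/s


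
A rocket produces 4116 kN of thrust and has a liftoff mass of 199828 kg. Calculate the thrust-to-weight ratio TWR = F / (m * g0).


TWR = 4116000 / (199828 * 9.81) = 2.1

2.1


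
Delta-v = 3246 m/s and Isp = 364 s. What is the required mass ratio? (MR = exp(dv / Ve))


Ve = 364 * 9.81 = 3570.84 m/s
MR = exp(3246 / 3570.84) = 2.482

2.482


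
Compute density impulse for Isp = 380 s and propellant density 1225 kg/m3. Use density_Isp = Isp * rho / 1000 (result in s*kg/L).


rho*Isp = 380 * 1225 / 1000 = 466 s*kg/L

466 s*kg/L


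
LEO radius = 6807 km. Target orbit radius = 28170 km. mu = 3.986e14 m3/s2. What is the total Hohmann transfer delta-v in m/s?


V1 = sqrt(mu/r1) = 7652.28 m/s
dV1 = V1*(sqrt(2*r2/(r1+r2)) - 1) = 2059.7 m/s
V2 = sqrt(mu/r2) = 3761.62 m/s
dV2 = V2*(1 - sqrt(2*r1/(r1+r2))) = 1414.82 m/s
Total dV = 3475 m/s

3475 m/s


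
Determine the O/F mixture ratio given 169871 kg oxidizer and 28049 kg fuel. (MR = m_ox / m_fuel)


MR = 169871 / 28049 = 6.06

6.06


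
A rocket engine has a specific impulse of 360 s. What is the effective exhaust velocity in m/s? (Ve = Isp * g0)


Ve = Isp * g0 = 360 * 9.81 = 3531.6 m/s

3531.6 m/s


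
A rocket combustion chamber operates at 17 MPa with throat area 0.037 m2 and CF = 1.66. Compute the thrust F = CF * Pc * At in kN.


F = 1.66 * 17e6 * 0.037 = 1.0441e+06 N = 1044.1 kN

1044.1 kN


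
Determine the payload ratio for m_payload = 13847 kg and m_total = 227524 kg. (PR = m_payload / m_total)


PR = 13847 / 227524 = 0.0609

0.0609


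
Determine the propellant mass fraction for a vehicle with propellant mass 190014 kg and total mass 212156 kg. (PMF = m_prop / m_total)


PMF = 190014 / 212156 = 0.896

0.896


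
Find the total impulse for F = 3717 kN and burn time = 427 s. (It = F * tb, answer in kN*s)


It = 3717 * 427 = 1587159 kN*s

1587159 kN*s


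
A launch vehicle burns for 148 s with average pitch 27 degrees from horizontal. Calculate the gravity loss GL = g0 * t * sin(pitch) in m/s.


GL = 9.81 * 148 * sin(27 deg) = 659 m/s

659 m/s


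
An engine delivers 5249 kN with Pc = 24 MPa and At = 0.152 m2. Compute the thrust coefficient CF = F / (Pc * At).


CF = 5249000 / (24e6 * 0.152) = 1.44

1.44


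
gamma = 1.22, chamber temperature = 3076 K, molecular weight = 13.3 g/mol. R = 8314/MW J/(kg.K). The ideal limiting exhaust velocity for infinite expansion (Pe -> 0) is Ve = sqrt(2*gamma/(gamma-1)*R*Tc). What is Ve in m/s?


R = 8314 / 13.3 = 625.11 J/(kg.K)
Ve = sqrt(2 * 1.22 / (1.22 - 1) * 625.11 * 3076) = 4618 m/s

4618 m/s


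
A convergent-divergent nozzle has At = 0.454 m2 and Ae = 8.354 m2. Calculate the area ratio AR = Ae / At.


AR = 8.354 / 0.454 = 18.4

18.4


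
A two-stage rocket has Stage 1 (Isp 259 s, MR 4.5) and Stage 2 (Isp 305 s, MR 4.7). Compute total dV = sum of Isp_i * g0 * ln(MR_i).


dV1 = 259 * 9.81 * ln(4.5) = 3821.5 m/s
dV2 = 305 * 9.81 * ln(4.7) = 4630.4 m/s
Total dV = 3821.5 + 4630.4 = 8451.9 m/s ~ 8452 m/s

8452 m/s


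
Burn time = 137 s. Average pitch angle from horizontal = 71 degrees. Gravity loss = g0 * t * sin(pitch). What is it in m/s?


GL = 9.81 * 137 * sin(71 deg) = 1271 m/s

1271 m/s


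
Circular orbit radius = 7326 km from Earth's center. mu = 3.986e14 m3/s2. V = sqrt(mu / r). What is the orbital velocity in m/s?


V = sqrt(3.986e14 / 7326000) = 7376 m/s

7376 m/s


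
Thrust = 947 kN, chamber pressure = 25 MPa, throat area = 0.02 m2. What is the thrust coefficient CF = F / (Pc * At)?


CF = 947000 / (25e6 * 0.02) = 1.89

1.89


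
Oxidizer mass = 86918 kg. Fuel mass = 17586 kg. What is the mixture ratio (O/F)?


MR = 86918 / 17586 = 4.94

4.94


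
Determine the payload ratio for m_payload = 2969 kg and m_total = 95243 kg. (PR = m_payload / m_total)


PR = 2969 / 95243 = 0.0312

0.0312


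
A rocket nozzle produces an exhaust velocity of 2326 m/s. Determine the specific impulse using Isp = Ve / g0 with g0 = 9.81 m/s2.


Isp = Ve / g0 = 2326 / 9.81 = 237.1 s

237.1 s


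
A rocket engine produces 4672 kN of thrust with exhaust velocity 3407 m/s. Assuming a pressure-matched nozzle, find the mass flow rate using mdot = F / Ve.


mdot = F / Ve = 4672000 / 3407 = 1371.3 kg/s

1371.3 kg/s


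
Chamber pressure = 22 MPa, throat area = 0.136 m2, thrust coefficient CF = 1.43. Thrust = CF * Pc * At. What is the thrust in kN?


F = 1.43 * 22e6 * 0.136 = 4.2786e+06 N = 4278.6 kN

4278.6 kN


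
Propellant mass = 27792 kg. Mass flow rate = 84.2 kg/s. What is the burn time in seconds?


tb = 27792 / 84.2 = 330.1 s

330.1 s


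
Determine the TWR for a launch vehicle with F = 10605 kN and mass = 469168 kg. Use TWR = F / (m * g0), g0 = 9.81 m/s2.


TWR = 10605000 / (469168 * 9.81) = 2.3

2.3


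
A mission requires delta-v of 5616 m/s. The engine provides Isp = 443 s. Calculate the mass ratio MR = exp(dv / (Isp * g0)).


Ve = 443 * 9.81 = 4345.83 m/s
MR = exp(5616 / 4345.83) = 3.641

3.641


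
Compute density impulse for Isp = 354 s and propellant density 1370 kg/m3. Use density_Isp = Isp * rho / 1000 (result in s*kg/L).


rho*Isp = 354 * 1370 / 1000 = 485 s*kg/L

485 s*kg/L


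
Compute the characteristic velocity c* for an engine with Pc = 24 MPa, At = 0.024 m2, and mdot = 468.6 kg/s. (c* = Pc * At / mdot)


c* = 24e6 * 0.024 / 468.6 = 1229 m/s

1229 m/s


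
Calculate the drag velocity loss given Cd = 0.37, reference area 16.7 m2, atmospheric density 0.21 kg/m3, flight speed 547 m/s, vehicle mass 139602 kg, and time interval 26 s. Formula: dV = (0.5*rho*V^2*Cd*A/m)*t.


D = 0.5 * 0.21 * 547^2 * 0.37 * 16.7 = 194125.3 N
a = 194125.3 / 139602 = 1.3906 m/s2
dV = 1.3906 * 26 = 36.2 m/s

36.2 m/s


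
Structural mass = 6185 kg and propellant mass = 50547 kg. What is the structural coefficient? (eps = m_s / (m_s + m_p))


eps = 6185 / (6185 + 50547) = 0.109

0.109


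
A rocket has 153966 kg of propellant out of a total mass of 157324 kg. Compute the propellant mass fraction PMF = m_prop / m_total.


PMF = 153966 / 157324 = 0.979

0.979


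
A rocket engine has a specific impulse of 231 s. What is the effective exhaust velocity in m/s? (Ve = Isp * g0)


Ve = Isp * g0 = 231 * 9.81 = 2266.1 m/s

2266.1 m/s


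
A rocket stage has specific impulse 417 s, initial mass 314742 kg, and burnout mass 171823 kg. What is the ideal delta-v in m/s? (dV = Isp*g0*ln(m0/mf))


Ve = 417 * 9.81 = 4090.77 m/s
dV = 4090.77 * ln(314742/171823) = 2476 m/s

2476 m/s


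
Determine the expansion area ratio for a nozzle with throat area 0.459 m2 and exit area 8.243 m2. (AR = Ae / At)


AR = 8.243 / 0.459 = 18.0

18.0


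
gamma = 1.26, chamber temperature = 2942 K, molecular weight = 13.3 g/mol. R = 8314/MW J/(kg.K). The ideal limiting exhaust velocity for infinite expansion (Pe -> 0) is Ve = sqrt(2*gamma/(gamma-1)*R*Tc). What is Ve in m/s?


R = 8314 / 13.3 = 625.11 J/(kg.K)
Ve = sqrt(2 * 1.26 / (1.26 - 1) * 625.11 * 2942) = 4222 m/s

4222 m/s


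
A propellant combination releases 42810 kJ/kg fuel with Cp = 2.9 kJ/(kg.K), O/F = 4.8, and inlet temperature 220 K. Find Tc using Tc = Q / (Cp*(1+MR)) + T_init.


Tc = 42810 / (2.9 * (1 + 4.8)) + 220 = 2765 K

2765 K


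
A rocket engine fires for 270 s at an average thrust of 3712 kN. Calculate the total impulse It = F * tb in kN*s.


It = 3712 * 270 = 1002240 kN*s

1002240 kN*s


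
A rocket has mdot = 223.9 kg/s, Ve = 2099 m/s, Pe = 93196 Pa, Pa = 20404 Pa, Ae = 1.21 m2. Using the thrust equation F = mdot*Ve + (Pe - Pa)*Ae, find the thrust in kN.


F = 223.9 * 2099 + (93196 - 20404) * 1.21 = 558044.0 N = 558.0 kN

558.0 kN


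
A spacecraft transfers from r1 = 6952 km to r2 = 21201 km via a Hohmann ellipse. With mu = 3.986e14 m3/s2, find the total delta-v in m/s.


V1 = sqrt(mu/r1) = 7572.06 m/s
dV1 = V1*(sqrt(2*r2/(r1+r2)) - 1) = 1720.7 m/s
V2 = sqrt(mu/r2) = 4336.01 m/s
dV2 = V2*(1 - sqrt(2*r1/(r1+r2))) = 1288.83 m/s
Total dV = 3010 m/s

3010 m/s


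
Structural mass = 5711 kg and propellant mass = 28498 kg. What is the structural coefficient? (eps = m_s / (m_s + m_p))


eps = 5711 / (5711 + 28498) = 0.1669

0.1669


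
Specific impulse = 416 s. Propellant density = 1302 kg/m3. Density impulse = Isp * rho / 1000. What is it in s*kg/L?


rho*Isp = 416 * 1302 / 1000 = 542 s*kg/L

542 s*kg/L


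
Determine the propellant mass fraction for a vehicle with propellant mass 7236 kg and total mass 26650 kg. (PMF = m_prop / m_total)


PMF = 7236 / 26650 = 0.272

0.272


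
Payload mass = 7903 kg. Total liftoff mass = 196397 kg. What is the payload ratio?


PR = 7903 / 196397 = 0.0402

0.0402


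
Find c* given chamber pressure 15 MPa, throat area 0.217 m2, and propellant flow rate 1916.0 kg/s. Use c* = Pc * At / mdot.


c* = 15e6 * 0.217 / 1916.0 = 1699 m/s

1699 m/s


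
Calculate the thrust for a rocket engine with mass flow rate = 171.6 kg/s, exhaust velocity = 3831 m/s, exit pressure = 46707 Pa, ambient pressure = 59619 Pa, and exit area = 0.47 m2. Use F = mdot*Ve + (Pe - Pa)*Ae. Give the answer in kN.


F = 171.6 * 3831 + (46707 - 59619) * 0.47 = 651331.0 N = 651.3 kN

651.3 kN


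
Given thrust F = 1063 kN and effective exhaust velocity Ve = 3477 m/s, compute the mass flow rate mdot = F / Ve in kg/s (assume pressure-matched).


mdot = F / Ve = 1063000 / 3477 = 305.7 kg/s

305.7 kg/s


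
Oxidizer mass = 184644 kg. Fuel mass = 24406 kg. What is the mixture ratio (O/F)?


MR = 184644 / 24406 = 7.57

7.57


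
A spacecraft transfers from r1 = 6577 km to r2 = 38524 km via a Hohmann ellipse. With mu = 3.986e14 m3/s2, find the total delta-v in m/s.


V1 = sqrt(mu/r1) = 7784.93 m/s
dV1 = V1*(sqrt(2*r2/(r1+r2)) - 1) = 2390.26 m/s
V2 = sqrt(mu/r2) = 3216.64 m/s
dV2 = V2*(1 - sqrt(2*r1/(r1+r2))) = 1479.49 m/s
Total dV = 3870 m/s

3870 m/s


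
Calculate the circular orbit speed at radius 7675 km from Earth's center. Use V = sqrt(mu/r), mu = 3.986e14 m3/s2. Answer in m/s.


V = sqrt(3.986e14 / 7675000) = 7207 m/s

7207 m/s


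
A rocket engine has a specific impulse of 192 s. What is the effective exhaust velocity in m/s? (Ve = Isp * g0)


Ve = Isp * g0 = 192 * 9.81 = 1883.5 m/s

1883.5 m/s


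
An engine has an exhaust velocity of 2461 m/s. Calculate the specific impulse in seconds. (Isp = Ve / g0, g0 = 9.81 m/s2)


Isp = Ve / g0 = 2461 / 9.81 = 250.9 s

250.9 s


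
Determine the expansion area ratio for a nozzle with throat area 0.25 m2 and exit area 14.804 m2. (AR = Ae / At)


AR = 14.804 / 0.25 = 59.2

59.2


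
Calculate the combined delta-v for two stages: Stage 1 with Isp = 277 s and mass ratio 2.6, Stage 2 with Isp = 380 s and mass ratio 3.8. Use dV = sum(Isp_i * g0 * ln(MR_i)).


dV1 = 277 * 9.81 * ln(2.6) = 2596.5 m/s
dV2 = 380 * 9.81 * ln(3.8) = 4976.6 m/s
Total dV = 2596.5 + 4976.6 = 7573.1 m/s ~ 7573 m/s

7573 m/s


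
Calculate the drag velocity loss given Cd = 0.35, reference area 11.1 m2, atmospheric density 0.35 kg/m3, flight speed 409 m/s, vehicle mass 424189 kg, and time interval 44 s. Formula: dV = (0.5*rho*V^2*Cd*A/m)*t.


D = 0.5 * 0.35 * 409^2 * 0.35 * 11.1 = 113730.17 N
a = 113730.17 / 424189 = 0.2681 m/s2
dV = 0.2681 * 44 = 11.8 m/s

11.8 m/s


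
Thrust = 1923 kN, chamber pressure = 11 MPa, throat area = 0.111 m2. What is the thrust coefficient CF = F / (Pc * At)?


CF = 1923000 / (11e6 * 0.111) = 1.57

1.57


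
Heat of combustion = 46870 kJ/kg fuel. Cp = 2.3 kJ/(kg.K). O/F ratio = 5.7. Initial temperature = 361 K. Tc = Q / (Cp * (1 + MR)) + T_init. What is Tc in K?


Tc = 46870 / (2.3 * (1 + 5.7)) + 361 = 3403 K

3403 K


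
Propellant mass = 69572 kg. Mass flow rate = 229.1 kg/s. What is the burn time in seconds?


tb = 69572 / 229.1 = 303.7 s

303.7 s


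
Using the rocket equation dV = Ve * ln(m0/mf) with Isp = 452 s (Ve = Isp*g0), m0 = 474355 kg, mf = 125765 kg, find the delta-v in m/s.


Ve = 452 * 9.81 = 4434.12 m/s
dV = 4434.12 * ln(474355/125765) = 5886 m/s

5886 m/s


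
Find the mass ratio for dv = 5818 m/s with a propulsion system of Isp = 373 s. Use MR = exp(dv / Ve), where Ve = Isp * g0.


Ve = 373 * 9.81 = 3659.13 m/s
MR = exp(5818 / 3659.13) = 4.904

4.904


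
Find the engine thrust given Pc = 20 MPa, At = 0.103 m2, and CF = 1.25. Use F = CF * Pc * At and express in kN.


F = 1.25 * 20e6 * 0.103 = 2.5750e+06 N = 2575.0 kN

2575.0 kN


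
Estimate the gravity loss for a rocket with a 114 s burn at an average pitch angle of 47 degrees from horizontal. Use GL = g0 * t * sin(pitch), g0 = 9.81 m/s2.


GL = 9.81 * 114 * sin(47 deg) = 818 m/s

818 m/s


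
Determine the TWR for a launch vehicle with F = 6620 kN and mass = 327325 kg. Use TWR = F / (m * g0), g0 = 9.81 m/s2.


TWR = 6620000 / (327325 * 9.81) = 2.06

2.06


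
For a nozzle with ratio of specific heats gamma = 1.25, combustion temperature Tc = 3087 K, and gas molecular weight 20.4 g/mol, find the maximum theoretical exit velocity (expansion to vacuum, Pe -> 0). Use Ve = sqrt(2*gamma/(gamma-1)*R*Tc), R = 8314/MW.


R = 8314 / 20.4 = 407.55 J/(kg.K)
Ve = sqrt(2 * 1.25 / (1.25 - 1) * 407.55 * 3087) = 3547 m/s

3547 m/s


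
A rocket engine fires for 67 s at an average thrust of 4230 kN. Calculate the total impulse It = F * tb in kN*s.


It = 4230 * 67 = 283410 kN*s

283410 kN*s


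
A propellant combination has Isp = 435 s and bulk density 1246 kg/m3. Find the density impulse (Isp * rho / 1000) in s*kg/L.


rho*Isp = 435 * 1246 / 1000 = 542 s*kg/L

542 s*kg/L


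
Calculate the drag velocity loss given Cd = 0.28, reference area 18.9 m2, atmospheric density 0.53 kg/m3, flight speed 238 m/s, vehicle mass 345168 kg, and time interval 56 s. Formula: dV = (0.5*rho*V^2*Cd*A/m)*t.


D = 0.5 * 0.53 * 238^2 * 0.28 * 18.9 = 79436.41 N
a = 79436.41 / 345168 = 0.2301 m/s2
dV = 0.2301 * 56 = 12.9 m/s

12.9 m/s


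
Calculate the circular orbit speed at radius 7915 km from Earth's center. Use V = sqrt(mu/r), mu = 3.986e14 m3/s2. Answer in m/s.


V = sqrt(3.986e14 / 7915000) = 7096 m/s

7096 m/s


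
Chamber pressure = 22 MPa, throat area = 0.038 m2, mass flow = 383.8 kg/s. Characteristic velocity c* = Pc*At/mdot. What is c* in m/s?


c* = 22e6 * 0.038 / 383.8 = 2178 m/s

2178 m/s


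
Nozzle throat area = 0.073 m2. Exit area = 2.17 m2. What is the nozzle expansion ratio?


AR = 2.17 / 0.073 = 29.7

29.7


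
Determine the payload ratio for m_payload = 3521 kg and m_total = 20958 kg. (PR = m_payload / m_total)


PR = 3521 / 20958 = 0.168

0.168


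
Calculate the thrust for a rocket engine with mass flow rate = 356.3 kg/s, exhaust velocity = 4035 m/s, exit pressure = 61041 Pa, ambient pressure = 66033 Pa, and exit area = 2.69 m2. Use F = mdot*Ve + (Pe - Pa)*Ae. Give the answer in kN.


F = 356.3 * 4035 + (61041 - 66033) * 2.69 = 1.4242e+06 N = 1424.2 kN

1424.2 kN


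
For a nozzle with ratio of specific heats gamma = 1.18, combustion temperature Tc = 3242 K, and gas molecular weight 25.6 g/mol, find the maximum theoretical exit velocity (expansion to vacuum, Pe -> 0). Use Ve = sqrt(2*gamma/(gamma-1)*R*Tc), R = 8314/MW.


R = 8314 / 25.6 = 324.77 J/(kg.K)
Ve = sqrt(2 * 1.18 / (1.18 - 1) * 324.77 * 3242) = 3715 m/s

3715 m/s
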